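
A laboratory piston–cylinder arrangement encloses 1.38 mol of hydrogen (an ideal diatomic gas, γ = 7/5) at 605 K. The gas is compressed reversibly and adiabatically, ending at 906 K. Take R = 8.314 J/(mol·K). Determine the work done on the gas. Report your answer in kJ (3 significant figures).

W ≈ 8.63 kJ

Adiabatic ⇒ Q = 0, so W_by = −ΔU = nCᵥ(T₁ − T₂).
Cᵥ = 5R/2 = 20.79 J/(mol·K).
W = (1.38)(20.79)(605 − 906) = -8634 J.
Work on gas = −W_by = 8634 J.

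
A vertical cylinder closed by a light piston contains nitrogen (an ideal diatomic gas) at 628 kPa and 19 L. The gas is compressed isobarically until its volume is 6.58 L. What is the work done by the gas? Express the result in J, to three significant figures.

Isobaric: W = P ΔV.
W = (628 kPa)(6.58 − 19 L) = (628)(-12.42) = -7800 J.

W ≈ -7800 J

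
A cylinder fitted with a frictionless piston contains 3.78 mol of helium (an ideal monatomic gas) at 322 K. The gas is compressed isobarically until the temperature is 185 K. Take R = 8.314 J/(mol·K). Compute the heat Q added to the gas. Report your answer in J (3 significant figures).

Q ≈ -10800 J

Isobaric: W = nRΔT = (3.78)(8.314)(-137) = -4305 J.
ΔU = nCᵥΔT with Cᵥ = 3R/2: ΔU = (3.78)(12.47)(-137) = -6458 J.
Q = ΔU + W = -6458 − 4305 = -10764 J.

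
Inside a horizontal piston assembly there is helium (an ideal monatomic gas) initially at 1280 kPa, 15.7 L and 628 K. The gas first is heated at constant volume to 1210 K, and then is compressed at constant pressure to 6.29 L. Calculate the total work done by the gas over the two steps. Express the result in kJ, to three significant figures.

Step 1 (isochoric): W = 0 (constant volume).
After step 1: P = 2466 kPa (V unchanged).
Step 2 (isobaric): W = PΔV = (2466 kPa)(6.29 − 15.7 L) = -23207 J.
W_total = 0 − 23207 = -23207 J.

W_total ≈ -23.2 kJ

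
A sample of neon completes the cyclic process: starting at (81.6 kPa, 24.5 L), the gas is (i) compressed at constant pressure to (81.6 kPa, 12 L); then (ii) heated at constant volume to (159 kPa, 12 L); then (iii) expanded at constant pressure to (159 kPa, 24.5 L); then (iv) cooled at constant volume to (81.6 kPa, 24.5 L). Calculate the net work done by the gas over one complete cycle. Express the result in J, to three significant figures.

Constant-volume legs do no work.
W(i) = (81.6)(12 − 24.5) = -1020 J; W(iii) = (159)(24.5 − 12) = 1988 J.
W_net = -1020 + 1988 = 967.5 J (the clockwise enclosed area).

W_net ≈ 968 J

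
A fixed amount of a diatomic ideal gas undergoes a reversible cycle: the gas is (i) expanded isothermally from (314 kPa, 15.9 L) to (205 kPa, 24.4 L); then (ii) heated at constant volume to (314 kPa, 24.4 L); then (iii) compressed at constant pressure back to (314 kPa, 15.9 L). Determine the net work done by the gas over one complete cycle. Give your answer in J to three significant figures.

W_net ≈ -531 J

Leg (i): W = PᵢVᵢ ln(V_f/Vᵢ) = (4993) ln(24.4/15.9) = 2138 J.
Leg (ii): W = 0.
Leg (iii): W = PΔV = (314)(15.9 − 24.4) = -2669 J.
W_net = 2138 − 2669 = -530.8 J.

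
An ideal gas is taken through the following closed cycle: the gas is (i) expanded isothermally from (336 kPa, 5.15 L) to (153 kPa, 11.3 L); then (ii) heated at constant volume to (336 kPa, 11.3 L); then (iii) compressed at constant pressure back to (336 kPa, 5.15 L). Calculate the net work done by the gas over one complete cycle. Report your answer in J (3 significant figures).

W_net ≈ -707 J

Leg (i): W = PᵢVᵢ ln(V_f/Vᵢ) = (1730) ln(11.3/5.15) = 1360 J.
Leg (ii): W = 0.
Leg (iii): W = PΔV = (336)(5.15 − 11.3) = -2066 J.
W_net = 1360 − 2066 = -706.6 J.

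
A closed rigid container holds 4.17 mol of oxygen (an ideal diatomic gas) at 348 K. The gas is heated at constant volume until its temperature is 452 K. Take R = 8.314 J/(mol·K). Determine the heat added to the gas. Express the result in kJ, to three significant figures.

Constant volume ⇒ W = 0, so Q = ΔU = nCᵥΔT with Cᵥ = 5R/2 = 20.79 J/(mol·K).
ΔU = (4.17)(20.79)(452 − 348) = 9014 J.

Q ≈ 9.01 kJ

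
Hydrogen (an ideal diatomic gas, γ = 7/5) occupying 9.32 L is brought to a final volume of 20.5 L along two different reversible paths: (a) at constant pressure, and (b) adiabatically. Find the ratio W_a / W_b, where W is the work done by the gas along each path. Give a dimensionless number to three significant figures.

Path (a) isobaric: W = P₁(V₂ − V₁) → W_a/(P₁V₁) = 1.2.
Path (b) adiabatic: W = P₁V₁(1 − (V₁/V₂)^(γ−1))/(γ−1) → W_b/(P₁V₁) = 0.6761.
W_a / W_b = 1.2 / 0.6761 = 1.774.

W_a / W_b ≈ 1.77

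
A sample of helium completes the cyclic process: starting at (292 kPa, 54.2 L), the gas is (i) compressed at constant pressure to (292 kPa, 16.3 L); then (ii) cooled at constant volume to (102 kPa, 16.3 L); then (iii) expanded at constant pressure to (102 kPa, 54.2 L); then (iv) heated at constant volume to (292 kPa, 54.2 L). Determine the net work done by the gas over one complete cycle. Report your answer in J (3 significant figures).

Constant-volume legs do no work.
W(i) = (292)(16.3 − 54.2) = -11067 J; W(iii) = (102)(54.2 − 16.3) = 3866 J.
W_net = -11067 + 3866 = -7201 J (the counter-clockwise enclosed area).

W_net ≈ -7200 J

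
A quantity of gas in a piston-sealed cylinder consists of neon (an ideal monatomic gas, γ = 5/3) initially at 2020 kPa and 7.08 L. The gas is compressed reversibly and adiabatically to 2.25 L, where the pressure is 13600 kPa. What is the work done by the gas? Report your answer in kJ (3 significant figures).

Adiabatic: W = (P₁V₁ − P₂V₂)/(γ − 1) with γ = 5/3.
P₁V₁ = 14302 J, P₂V₂ = 30600 J.
W = (14302 − 30600) / 0.6667 = -24448 J.

W ≈ -24.4 kJ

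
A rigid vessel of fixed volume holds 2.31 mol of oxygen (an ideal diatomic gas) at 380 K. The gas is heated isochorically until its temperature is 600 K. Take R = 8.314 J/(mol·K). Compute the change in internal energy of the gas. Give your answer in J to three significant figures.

Constant volume ⇒ W = 0, so Q = ΔU = nCᵥΔT with Cᵥ = 5R/2 = 20.79 J/(mol·K).
ΔU = (2.31)(20.79)(600 − 380) = 10563 J.

ΔU ≈ 10600 J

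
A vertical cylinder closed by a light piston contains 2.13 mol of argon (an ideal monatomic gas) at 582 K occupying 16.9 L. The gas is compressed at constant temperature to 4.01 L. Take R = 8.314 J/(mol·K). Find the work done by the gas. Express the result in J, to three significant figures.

Isothermal: W = nRT ln(V₂/V₁).
W = (2.13)(8.314)(582) × ln(4.01/16.9)
  = 10307 × -1.439
W_by_gas = -14826 J.

W ≈ -14800 J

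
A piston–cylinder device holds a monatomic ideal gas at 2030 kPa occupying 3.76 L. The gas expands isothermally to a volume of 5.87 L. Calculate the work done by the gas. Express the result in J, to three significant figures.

W ≈ 3400 J

Isothermal: W = nRT ln(V₂/V₁) = P₁V₁ ln(V₂/V₁).
P₁V₁ = (2030 kPa)(3.76 L) = 7633 J.
W = 7633 × ln(5.87/3.76) = 7633 × 0.4454
W_by_gas = 3400 J.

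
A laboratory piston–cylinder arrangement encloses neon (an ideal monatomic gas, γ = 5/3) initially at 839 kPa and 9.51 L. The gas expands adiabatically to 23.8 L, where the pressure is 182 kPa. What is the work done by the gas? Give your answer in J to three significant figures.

Adiabatic: W = (P₁V₁ − P₂V₂)/(γ − 1) with γ = 5/3.
P₁V₁ = 7979 J, P₂V₂ = 4332 J.
W = (7979 − 4332) / 0.6667 = 5471 J.

W ≈ 5470 J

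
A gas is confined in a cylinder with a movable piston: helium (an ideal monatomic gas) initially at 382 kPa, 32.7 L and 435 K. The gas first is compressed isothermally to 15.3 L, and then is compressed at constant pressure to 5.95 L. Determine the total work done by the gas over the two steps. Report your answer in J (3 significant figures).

Step 1 (isothermal): W = P₁V₁ ln(V₂/V₁) = (12491) ln(15.3/32.7) = -9487 J.
After step 1: P = 816.4 kPa, V = 15.3 L, T = 435 K.
Step 2 (isobaric): W = PΔV = (816.4 kPa)(5.95 − 15.3 L) = -7634 J.
W_total = -9487 − 7634 = -17121 J.

W_total ≈ -17100 J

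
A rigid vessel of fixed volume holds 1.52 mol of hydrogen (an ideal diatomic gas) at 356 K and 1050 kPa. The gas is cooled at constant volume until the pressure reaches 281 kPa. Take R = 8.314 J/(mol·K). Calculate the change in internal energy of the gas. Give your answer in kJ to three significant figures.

ΔU ≈ -8.24 kJ

Constant volume ⇒ W = 0, so Q = ΔU = nCᵥΔT with Cᵥ = 5R/2 = 20.79 J/(mol·K).
At constant V, T₂/T₁ = P₂/P₁ ⇒ ΔT = T₁(P₂/P₁ − 1) = 356·(281/1050 − 1) = -260.7 K.
ΔU = (1.52)(20.79)(-260.7) = -8237 J.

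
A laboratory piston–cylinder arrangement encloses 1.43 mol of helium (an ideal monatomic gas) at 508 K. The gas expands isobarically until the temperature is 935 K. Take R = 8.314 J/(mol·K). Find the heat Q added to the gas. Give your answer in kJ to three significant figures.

Isobaric: W = nRΔT = (1.43)(8.314)(427) = 5077 J.
ΔU = nCᵥΔT with Cᵥ = 3R/2: ΔU = (1.43)(12.47)(427) = 7615 J.
Q = ΔU + W = 7615 + 5077 = 12692 J.

Q ≈ 12.7 kJ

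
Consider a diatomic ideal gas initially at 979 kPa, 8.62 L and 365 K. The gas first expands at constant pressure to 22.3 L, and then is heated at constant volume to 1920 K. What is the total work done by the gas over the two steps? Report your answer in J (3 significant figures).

Step 1 (isobaric): W = PΔV = (979 kPa)(22.3 − 8.62 L) = 13393 J.
Step 2 (isochoric): W = 0 (constant volume).
W_total = 13393 + 0 = 13393 J.

W_total ≈ 13400 J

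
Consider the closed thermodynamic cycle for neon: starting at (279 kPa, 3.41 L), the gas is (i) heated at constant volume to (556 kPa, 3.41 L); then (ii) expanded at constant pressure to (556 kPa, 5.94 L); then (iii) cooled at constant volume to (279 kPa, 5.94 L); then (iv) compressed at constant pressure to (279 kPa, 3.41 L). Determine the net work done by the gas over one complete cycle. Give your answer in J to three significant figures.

W_net ≈ 701 J

Constant-volume legs do no work.
W(ii) = (556)(5.94 − 3.41) = 1407 J; W(iv) = (279)(3.41 − 5.94) = -705.9 J.
W_net = 1407 − 705.9 = 700.8 J (the clockwise enclosed area).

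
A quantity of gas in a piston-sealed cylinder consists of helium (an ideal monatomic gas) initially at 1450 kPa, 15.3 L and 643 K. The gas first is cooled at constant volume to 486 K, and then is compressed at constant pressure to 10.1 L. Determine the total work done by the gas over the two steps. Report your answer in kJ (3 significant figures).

Step 1 (isochoric): W = 0 (constant volume).
After step 1: P = 1096 kPa (V unchanged).
Step 2 (isobaric): W = PΔV = (1096 kPa)(10.1 − 15.3 L) = -5699 J.
W_total = 0 − 5699 = -5699 J.

W_total ≈ -5.70 kJ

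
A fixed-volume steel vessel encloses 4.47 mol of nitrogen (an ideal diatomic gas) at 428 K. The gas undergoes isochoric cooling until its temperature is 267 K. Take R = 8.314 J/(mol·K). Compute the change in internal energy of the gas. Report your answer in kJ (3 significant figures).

ΔU ≈ -15.0 kJ

Constant volume ⇒ W = 0, so Q = ΔU = nCᵥΔT with Cᵥ = 5R/2 = 20.79 J/(mol·K).
ΔU = (4.47)(20.79)(267 − 428) = -14958 J.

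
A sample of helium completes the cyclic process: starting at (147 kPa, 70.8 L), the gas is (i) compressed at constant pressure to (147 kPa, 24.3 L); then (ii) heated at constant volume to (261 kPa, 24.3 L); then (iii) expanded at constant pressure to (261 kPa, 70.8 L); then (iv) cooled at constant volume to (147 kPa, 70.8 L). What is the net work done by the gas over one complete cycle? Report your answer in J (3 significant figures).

Constant-volume legs do no work.
W(i) = (147)(24.3 − 70.8) = -6836 J; W(iii) = (261)(70.8 − 24.3) = 12136 J.
W_net = -6836 + 12136 = 5301 J (the clockwise enclosed area).

W_net ≈ 5300 J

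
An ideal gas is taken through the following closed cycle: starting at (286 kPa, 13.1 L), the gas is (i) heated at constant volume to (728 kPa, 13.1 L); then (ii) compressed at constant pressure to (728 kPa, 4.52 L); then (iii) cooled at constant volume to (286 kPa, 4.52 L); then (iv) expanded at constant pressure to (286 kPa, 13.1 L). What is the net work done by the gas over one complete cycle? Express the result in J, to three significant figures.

Constant-volume legs do no work.
W(ii) = (728)(4.52 − 13.1) = -6246 J; W(iv) = (286)(13.1 − 4.52) = 2454 J.
W_net = -6246 + 2454 = -3792 J (the counter-clockwise enclosed area).

W_net ≈ -3790 J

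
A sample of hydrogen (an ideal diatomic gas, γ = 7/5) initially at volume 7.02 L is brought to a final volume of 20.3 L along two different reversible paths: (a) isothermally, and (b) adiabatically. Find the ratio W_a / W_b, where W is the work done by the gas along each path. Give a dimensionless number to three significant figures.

Path (a) isothermal: W = P₁V₁ ln(V₂/V₁) → W_a/(P₁V₁) = 1.062.
Path (b) adiabatic: W = P₁V₁(1 − (V₁/V₂)^(γ−1))/(γ−1) → W_b/(P₁V₁) = 0.8652.
W_a / W_b = 1.062 / 0.8652 = 1.227.

W_a / W_b ≈ 1.23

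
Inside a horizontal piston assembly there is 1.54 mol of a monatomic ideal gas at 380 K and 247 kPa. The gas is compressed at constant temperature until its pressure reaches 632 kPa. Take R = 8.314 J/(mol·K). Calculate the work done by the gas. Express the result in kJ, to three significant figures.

W ≈ -4.57 kJ

Isothermal process: W = nRT ln(V₂/V₁) = nRT ln(P₁/P₂).
W = (1.54)(8.314)(380) × ln(247/632)
  = 4865 × ln(0.3908) = 4865 × -0.9395
W_by_gas = -4571 J.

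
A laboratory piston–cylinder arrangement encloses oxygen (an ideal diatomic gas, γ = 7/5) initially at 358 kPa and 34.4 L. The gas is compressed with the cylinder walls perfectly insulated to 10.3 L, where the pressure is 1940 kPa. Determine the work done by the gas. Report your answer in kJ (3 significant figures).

Adiabatic: W = (P₁V₁ − P₂V₂)/(γ − 1) with γ = 7/5.
P₁V₁ = 12315 J, P₂V₂ = 19982 J.
W = (12315 − 19982) / 0.4 = -19167 J.

W ≈ -19.2 kJ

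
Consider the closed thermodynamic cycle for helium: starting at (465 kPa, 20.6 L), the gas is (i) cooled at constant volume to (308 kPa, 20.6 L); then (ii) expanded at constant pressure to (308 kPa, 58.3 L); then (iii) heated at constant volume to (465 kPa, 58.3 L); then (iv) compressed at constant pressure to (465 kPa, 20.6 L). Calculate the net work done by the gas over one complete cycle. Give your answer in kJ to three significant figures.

W_net ≈ -5.92 kJ

Constant-volume legs do no work.
W(ii) = (308)(58.3 − 20.6) = 11612 J; W(iv) = (465)(20.6 − 58.3) = -17530 J.
W_net = 11612 − 17530 = -5919 J (the counter-clockwise enclosed area).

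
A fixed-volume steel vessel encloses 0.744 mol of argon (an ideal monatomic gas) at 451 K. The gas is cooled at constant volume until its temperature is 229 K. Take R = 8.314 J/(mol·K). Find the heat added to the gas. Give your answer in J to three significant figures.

Q ≈ -2060 J

Constant volume ⇒ W = 0, so Q = ΔU = nCᵥΔT with Cᵥ = 3R/2 = 12.47 J/(mol·K).
ΔU = (0.744)(12.47)(229 − 451) = -2060 J.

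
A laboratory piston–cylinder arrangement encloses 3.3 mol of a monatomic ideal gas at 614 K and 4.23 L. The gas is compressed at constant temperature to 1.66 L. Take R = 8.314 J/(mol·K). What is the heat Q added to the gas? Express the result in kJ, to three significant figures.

Q ≈ -15.8 kJ

Isothermal ⇒ ΔU = 0, so Q = W = nRT ln(V₂/V₁).
Q = (3.3)(8.314)(614) ln(1.66/4.23) = 16846 × -0.9354 = -15757 J.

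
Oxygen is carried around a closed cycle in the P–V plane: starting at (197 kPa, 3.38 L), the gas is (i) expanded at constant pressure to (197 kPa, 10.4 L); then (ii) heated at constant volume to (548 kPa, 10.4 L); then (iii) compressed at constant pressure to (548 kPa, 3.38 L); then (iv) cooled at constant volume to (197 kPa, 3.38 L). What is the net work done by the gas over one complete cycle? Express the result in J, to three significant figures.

W_net ≈ -2460 J

Constant-volume legs do no work.
W(i) = (197)(10.4 − 3.38) = 1383 J; W(iii) = (548)(3.38 − 10.4) = -3847 J.
W_net = 1383 − 3847 = -2464 J (the counter-clockwise enclosed area).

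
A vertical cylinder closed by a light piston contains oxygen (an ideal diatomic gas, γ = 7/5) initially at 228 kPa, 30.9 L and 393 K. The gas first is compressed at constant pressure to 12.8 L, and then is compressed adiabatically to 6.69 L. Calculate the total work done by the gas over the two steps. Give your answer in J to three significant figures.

Step 1 (isobaric): W = PΔV = (228 kPa)(12.8 − 30.9 L) = -4127 J.
After step 1: P = 228 kPa, V = 12.8 L, T = 162.8 K.
Step 2 (adiabatic): W = (P₁V₁ − P₂V₂)/(γ−1) = (2918 − 3783)/0.4 = -2162 J.
W_total = -4127 − 2162 = -6289 J.

W_total ≈ -6290 J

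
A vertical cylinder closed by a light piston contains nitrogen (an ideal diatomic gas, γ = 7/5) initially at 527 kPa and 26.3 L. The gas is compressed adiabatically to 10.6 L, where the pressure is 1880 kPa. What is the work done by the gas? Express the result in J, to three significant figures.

Adiabatic: W = (P₁V₁ − P₂V₂)/(γ − 1) with γ = 7/5.
P₁V₁ = 13860 J, P₂V₂ = 19928 J.
W = (13860 − 19928) / 0.4 = -15170 J.

W ≈ -15200 J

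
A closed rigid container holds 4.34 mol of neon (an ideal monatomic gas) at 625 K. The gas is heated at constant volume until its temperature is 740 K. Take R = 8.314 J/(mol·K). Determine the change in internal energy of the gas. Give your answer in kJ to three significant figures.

Constant volume ⇒ W = 0, so Q = ΔU = nCᵥΔT with Cᵥ = 3R/2 = 12.47 J/(mol·K).
ΔU = (4.34)(12.47)(740 − 625) = 6224 J.

ΔU ≈ 6.22 kJ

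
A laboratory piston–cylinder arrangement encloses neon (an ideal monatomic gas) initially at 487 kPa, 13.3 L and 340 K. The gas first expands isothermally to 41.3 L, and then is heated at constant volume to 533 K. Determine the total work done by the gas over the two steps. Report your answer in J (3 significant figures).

Step 1 (isothermal): W = P₁V₁ ln(V₂/V₁) = (6477) ln(41.3/13.3) = 7339 J.
Step 2 (isochoric): W = 0 (constant volume).
W_total = 7339 + 0 = 7339 J.

W_total ≈ 7340 J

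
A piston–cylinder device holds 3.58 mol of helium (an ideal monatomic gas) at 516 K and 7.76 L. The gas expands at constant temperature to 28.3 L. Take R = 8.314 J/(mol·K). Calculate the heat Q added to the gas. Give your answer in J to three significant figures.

Q ≈ 19900 J

Isothermal ⇒ ΔU = 0, so Q = W = nRT ln(V₂/V₁).
Q = (3.58)(8.314)(516) ln(28.3/7.76) = 15358 × 1.294 = 19872 J.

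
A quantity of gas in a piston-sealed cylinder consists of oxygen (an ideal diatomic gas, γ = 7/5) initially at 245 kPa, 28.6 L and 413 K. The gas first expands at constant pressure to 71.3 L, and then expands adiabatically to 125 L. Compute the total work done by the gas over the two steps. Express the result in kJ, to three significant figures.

Step 1 (isobaric): W = PΔV = (245 kPa)(71.3 − 28.6 L) = 10461 J.
After step 1: P = 245 kPa, V = 71.3 L, T = 1030 K.
Step 2 (adiabatic): W = (P₁V₁ − P₂V₂)/(γ−1) = (17468 − 13955)/0.4 = 8784 J.
W_total = 10461 + 8784 = 19245 J.

W_total ≈ 19.2 kJ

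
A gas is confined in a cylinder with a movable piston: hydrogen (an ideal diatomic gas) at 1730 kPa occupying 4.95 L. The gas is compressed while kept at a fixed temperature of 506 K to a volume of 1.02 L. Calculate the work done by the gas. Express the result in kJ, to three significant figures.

Isothermal: W = nRT ln(V₂/V₁) = P₁V₁ ln(V₂/V₁).
P₁V₁ = (1730 kPa)(4.95 L) = 8564 J.
W = 8564 × ln(1.02/4.95) = 8564 × -1.58
W_by_gas = -13527 J.

W ≈ -13.5 kJ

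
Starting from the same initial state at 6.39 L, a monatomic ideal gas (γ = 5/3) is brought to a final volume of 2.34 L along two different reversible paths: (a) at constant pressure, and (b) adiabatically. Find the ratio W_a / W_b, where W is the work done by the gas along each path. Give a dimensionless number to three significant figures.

W_a / W_b ≈ 0.443

Path (a) isobaric: W = P₁(V₂ − V₁) → W_a/(P₁V₁) = -0.6338.
Path (b) adiabatic: W = P₁V₁(1 − (V₁/V₂)^(γ−1))/(γ−1) → W_b/(P₁V₁) = -1.431.
W_a / W_b = -0.6338 / -1.431 = 0.4431.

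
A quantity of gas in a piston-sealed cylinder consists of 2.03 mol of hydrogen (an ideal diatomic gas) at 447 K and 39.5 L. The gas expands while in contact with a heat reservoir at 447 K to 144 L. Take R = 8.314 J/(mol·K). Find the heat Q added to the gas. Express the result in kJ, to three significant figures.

Q ≈ 9.76 kJ

Isothermal ⇒ ΔU = 0, so Q = W = nRT ln(V₂/V₁).
Q = (2.03)(8.314)(447) ln(144/39.5) = 7544 × 1.294 = 9759 J.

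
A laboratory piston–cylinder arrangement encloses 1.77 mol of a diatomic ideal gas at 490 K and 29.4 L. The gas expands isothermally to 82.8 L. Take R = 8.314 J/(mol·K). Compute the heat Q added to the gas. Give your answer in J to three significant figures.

Isothermal ⇒ ΔU = 0, so Q = W = nRT ln(V₂/V₁).
Q = (1.77)(8.314)(490) ln(82.8/29.4) = 7211 × 1.035 = 7466 J.

Q ≈ 7470 J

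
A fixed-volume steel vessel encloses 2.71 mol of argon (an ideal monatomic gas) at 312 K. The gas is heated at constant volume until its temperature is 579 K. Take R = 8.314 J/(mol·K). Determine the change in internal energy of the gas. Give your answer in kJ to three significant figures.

ΔU ≈ 9.02 kJ

Constant volume ⇒ W = 0, so Q = ΔU = nCᵥΔT with Cᵥ = 3R/2 = 12.47 J/(mol·K).
ΔU = (2.71)(12.47)(579 − 312) = 9024 J.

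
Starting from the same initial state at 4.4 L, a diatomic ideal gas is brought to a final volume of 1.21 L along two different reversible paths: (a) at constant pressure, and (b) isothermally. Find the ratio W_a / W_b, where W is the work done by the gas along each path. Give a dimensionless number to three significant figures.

Path (a) isobaric: W = P₁(V₂ − V₁) → W_a/(P₁V₁) = -0.725.
Path (b) isothermal: W = P₁V₁ ln(V₂/V₁) → W_b/(P₁V₁) = -1.291.
W_a / W_b = -0.725 / -1.291 = 0.5616.

W_a / W_b ≈ 0.562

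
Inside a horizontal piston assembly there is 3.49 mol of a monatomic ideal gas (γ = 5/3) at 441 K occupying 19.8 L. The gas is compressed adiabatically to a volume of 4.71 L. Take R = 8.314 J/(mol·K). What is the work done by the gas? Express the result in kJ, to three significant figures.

Adiabatic: TV^(γ−1) = const with γ = 5/3.
T₂ = T₁ (V₁/V₂)^(γ−1) = 441 × (19.8/4.71)^0.667 = 441 × 2.605 = 1149 K.
W_by = nCᵥ(T₁ − T₂) = (3.49)(12.47)(441 − 1149) = -30801 J.

W ≈ -30.8 kJ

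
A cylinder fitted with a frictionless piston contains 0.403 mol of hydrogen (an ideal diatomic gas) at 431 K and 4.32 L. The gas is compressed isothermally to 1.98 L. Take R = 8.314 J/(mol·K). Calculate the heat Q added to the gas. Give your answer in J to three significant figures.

Isothermal ⇒ ΔU = 0, so Q = W = nRT ln(V₂/V₁).
Q = (0.403)(8.314)(431) ln(1.98/4.32) = 1444 × -0.7802 = -1127 J.

Q ≈ -1130 J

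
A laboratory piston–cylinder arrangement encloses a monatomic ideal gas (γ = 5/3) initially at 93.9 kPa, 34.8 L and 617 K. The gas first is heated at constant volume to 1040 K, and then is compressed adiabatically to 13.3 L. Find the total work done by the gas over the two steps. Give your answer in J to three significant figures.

Step 1 (isochoric): W = 0 (constant volume).
After step 1: P = 158.3 kPa (V unchanged).
Step 2 (adiabatic): W = (P₁V₁ − P₂V₂)/(γ−1) = (5508 − 10459)/0.667 = -7426 J.
W_total = 0 − 7426 = -7426 J.

W_total ≈ -7430 J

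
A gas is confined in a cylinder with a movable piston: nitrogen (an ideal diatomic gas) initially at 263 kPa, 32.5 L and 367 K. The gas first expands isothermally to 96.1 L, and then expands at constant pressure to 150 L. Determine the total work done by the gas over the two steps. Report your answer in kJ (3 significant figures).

W_total ≈ 14.1 kJ

Step 1 (isothermal): W = P₁V₁ ln(V₂/V₁) = (8548) ln(96.1/32.5) = 9267 J.
After step 1: P = 88.94 kPa, V = 96.1 L, T = 367 K.
Step 2 (isobaric): W = PΔV = (88.94 kPa)(150 − 96.1 L) = 4794 J.
W_total = 9267 + 4794 = 14061 J.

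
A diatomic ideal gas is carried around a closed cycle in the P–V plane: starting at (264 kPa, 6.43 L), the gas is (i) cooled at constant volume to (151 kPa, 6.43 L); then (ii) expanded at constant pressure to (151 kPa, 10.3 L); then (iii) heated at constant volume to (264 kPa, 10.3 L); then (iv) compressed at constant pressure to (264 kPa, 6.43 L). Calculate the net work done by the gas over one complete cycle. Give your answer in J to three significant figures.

Constant-volume legs do no work.
W(ii) = (151)(10.3 − 6.43) = 584.4 J; W(iv) = (264)(6.43 − 10.3) = -1022 J.
W_net = 584.4 − 1022 = -437.3 J (the counter-clockwise enclosed area).

W_net ≈ -437 J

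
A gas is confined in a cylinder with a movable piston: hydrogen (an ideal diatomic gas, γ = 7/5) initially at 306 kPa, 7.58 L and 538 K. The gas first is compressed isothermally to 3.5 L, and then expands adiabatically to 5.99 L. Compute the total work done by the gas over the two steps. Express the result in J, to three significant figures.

W_total ≈ -671 J

Step 1 (isothermal): W = P₁V₁ ln(V₂/V₁) = (2319) ln(3.5/7.58) = -1792 J.
After step 1: P = 662.7 kPa, V = 3.5 L, T = 538 K.
Step 2 (adiabatic): W = (P₁V₁ − P₂V₂)/(γ−1) = (2319 − 1871)/0.4 = 1121 J.
W_total = -1792 + 1121 = -670.9 J.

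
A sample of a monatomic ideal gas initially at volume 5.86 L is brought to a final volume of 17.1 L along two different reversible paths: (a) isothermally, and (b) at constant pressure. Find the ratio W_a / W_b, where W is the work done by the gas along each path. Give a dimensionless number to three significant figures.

W_a / W_b ≈ 0.558

Path (a) isothermal: W = P₁V₁ ln(V₂/V₁) → W_a/(P₁V₁) = 1.071.
Path (b) isobaric: W = P₁(V₂ − V₁) → W_b/(P₁V₁) = 1.918.
W_a / W_b = 1.071 / 1.918 = 0.5583.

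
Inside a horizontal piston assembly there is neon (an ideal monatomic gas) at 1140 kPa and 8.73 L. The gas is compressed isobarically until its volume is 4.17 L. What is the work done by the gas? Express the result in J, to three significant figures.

Isobaric: W = P ΔV.
W = (1140 kPa)(4.17 − 8.73 L) = (1140)(-4.56) = -5198 J.

W ≈ -5200 J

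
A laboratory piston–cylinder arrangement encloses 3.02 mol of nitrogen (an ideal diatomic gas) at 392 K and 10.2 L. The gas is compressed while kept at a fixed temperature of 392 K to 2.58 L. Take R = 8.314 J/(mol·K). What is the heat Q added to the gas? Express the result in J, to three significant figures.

Isothermal ⇒ ΔU = 0, so Q = W = nRT ln(V₂/V₁).
Q = (3.02)(8.314)(392) ln(2.58/10.2) = 9842 × -1.375 = -13529 J.

Q ≈ -13500 J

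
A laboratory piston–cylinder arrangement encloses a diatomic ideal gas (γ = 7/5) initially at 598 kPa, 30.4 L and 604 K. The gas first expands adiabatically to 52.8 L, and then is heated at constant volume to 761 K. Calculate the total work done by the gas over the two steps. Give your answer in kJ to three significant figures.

Step 1 (adiabatic): W = (P₁V₁ − P₂V₂)/(γ−1) = (18179 − 14577)/0.4 = 9005 J.
Step 2 (isochoric): W = 0 (constant volume).
W_total = 9005 + 0 = 9005 J.

W_total ≈ 9.01 kJ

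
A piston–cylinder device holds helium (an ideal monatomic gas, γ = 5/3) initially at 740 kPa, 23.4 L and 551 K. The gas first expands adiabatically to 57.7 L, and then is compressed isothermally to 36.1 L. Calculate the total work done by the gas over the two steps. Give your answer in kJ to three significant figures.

Step 1 (adiabatic): W = (P₁V₁ − P₂V₂)/(γ−1) = (17316 − 9487)/0.667 = 11743 J.
After step 1: P = 164.4 kPa, V = 57.7 L, T = 301.9 K.
Step 2 (isothermal): W = P₁V₁ ln(V₂/V₁) = (9487) ln(36.1/57.7) = -4449 J.
W_total = 11743 − 4449 = 7294 J.

W_total ≈ 7.29 kJ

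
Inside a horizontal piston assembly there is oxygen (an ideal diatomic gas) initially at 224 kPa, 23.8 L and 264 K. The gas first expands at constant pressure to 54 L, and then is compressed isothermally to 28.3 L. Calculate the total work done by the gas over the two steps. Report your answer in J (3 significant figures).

W_total ≈ -1050 J

Step 1 (isobaric): W = PΔV = (224 kPa)(54 − 23.8 L) = 6765 J.
After step 1: P = 224 kPa, V = 54 L, T = 599 K.
Step 2 (isothermal): W = P₁V₁ ln(V₂/V₁) = (12096) ln(28.3/54) = -7815 J.
W_total = 6765 − 7815 = -1051 J.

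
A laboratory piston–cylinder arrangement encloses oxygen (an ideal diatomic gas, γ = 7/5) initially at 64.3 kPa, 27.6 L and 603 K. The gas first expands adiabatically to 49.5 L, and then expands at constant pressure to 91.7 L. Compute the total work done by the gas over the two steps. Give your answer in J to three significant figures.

Step 1 (adiabatic): W = (P₁V₁ − P₂V₂)/(γ−1) = (1775 − 1405)/0.4 = 924.5 J.
After step 1: P = 28.38 kPa, V = 49.5 L, T = 477.4 K.
Step 2 (isobaric): W = PΔV = (28.38 kPa)(91.7 − 49.5 L) = 1198 J.
W_total = 924.5 + 1198 = 2122 J.

W_total ≈ 2120 J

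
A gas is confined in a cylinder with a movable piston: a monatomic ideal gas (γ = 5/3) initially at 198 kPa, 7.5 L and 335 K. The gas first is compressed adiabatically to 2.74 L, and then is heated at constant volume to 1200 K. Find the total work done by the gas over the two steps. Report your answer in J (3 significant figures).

W_total ≈ -2130 J

Step 1 (adiabatic): W = (P₁V₁ − P₂V₂)/(γ−1) = (1485 − 2906)/0.667 = -2131 J.
Step 2 (isochoric): W = 0 (constant volume).
W_total = -2131 + 0 = -2131 J.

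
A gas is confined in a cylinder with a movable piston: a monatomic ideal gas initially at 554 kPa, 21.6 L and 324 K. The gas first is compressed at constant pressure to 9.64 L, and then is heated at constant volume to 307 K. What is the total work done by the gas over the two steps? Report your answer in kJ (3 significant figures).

Step 1 (isobaric): W = PΔV = (554 kPa)(9.64 − 21.6 L) = -6626 J.
Step 2 (isochoric): W = 0 (constant volume).
W_total = -6626 + 0 = -6626 J.

W_total ≈ -6.63 kJ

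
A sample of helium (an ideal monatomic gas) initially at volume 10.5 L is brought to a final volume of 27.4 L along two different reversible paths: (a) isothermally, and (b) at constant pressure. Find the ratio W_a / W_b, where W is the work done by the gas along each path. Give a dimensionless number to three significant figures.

W_a / W_b ≈ 0.596

Path (a) isothermal: W = P₁V₁ ln(V₂/V₁) → W_a/(P₁V₁) = 0.9592.
Path (b) isobaric: W = P₁(V₂ − V₁) → W_b/(P₁V₁) = 1.61.
W_a / W_b = 0.9592 / 1.61 = 0.5959.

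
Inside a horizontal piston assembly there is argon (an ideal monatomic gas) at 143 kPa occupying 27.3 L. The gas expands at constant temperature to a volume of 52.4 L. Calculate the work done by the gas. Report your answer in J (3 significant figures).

W ≈ 2550 J

Isothermal: W = nRT ln(V₂/V₁) = P₁V₁ ln(V₂/V₁).
P₁V₁ = (143 kPa)(27.3 L) = 3904 J.
W = 3904 × ln(52.4/27.3) = 3904 × 0.652
W_by_gas = 2545 J.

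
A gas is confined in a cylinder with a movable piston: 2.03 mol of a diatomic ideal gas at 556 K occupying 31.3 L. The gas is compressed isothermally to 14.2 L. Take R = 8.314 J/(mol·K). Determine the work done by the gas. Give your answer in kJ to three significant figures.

Isothermal: W = nRT ln(V₂/V₁).
W = (2.03)(8.314)(556) × ln(14.2/31.3)
  = 9384 × -0.7904
W_by_gas = -7417 J.

W ≈ -7.42 kJ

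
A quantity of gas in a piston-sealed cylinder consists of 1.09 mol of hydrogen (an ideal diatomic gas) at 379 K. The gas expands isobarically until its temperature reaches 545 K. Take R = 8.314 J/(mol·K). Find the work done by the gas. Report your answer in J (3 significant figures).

Isobaric: W = P ΔV = nR ΔT.
W = (1.09)(8.314)(545 − 379) = 1504 J.

W ≈ 1500 J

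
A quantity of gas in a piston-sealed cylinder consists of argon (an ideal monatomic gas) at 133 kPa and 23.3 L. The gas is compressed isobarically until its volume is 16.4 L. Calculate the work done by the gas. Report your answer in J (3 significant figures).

W ≈ -918 J

Isobaric: W = P ΔV.
W = (133 kPa)(16.4 − 23.3 L) = (133)(-6.9) = -917.7 J.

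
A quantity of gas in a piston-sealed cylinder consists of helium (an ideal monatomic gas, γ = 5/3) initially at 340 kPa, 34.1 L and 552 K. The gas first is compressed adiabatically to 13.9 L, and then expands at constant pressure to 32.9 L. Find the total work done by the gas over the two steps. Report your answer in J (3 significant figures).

W_total ≈ 14600 J

Step 1 (adiabatic): W = (P₁V₁ − P₂V₂)/(γ−1) = (11594 − 21089)/0.667 = -14243 J.
After step 1: P = 1517 kPa, V = 13.9 L, T = 1004 K.
Step 2 (isobaric): W = PΔV = (1517 kPa)(32.9 − 13.9 L) = 28827 J.
W_total = -14243 + 28827 = 14584 J.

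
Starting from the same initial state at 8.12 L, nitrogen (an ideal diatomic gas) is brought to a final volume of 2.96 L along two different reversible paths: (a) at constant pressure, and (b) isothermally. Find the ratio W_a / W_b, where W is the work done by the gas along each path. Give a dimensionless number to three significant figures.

W_a / W_b ≈ 0.630

Path (a) isobaric: W = P₁(V₂ − V₁) → W_a/(P₁V₁) = -0.6355.
Path (b) isothermal: W = P₁V₁ ln(V₂/V₁) → W_b/(P₁V₁) = -1.009.
W_a / W_b = -0.6355 / -1.009 = 0.6297.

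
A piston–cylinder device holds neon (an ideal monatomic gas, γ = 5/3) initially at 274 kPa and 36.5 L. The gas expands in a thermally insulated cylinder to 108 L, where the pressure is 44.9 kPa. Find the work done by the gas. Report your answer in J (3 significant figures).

Adiabatic: W = (P₁V₁ − P₂V₂)/(γ − 1) with γ = 5/3.
P₁V₁ = 10001 J, P₂V₂ = 4849 J.
W = (10001 − 4849) / 0.6667 = 7728 J.

W ≈ 7730 J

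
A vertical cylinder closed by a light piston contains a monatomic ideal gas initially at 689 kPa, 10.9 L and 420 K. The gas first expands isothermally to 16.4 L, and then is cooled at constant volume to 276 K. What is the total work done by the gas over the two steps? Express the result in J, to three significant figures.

W_total ≈ 3070 J

Step 1 (isothermal): W = P₁V₁ ln(V₂/V₁) = (7510) ln(16.4/10.9) = 3068 J.
Step 2 (isochoric): W = 0 (constant volume).
W_total = 3068 + 0 = 3068 J.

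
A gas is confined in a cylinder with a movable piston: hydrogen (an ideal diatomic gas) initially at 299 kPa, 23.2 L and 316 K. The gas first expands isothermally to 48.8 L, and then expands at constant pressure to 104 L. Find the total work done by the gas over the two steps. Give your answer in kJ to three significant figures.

Step 1 (isothermal): W = P₁V₁ ln(V₂/V₁) = (6937) ln(48.8/23.2) = 5158 J.
After step 1: P = 142.1 kPa, V = 48.8 L, T = 316 K.
Step 2 (isobaric): W = PΔV = (142.1 kPa)(104 − 48.8 L) = 7847 J.
W_total = 5158 + 7847 = 13005 J.

W_total ≈ 13.0 kJ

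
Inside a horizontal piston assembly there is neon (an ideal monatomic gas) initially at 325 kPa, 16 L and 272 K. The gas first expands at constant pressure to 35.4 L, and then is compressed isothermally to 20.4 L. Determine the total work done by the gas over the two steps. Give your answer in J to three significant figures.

Step 1 (isobaric): W = PΔV = (325 kPa)(35.4 − 16 L) = 6305 J.
After step 1: P = 325 kPa, V = 35.4 L, T = 601.8 K.
Step 2 (isothermal): W = P₁V₁ ln(V₂/V₁) = (11505) ln(20.4/35.4) = -6341 J.
W_total = 6305 − 6341 = -36.29 J.

W_total ≈ -36.3 J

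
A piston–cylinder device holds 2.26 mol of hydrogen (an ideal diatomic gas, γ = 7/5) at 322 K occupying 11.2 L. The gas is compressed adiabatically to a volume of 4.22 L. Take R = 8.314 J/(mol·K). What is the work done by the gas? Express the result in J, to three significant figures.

W ≈ -7220 J

Adiabatic: TV^(γ−1) = const with γ = 7/5.
T₂ = T₁ (V₁/V₂)^(γ−1) = 322 × (11.2/4.22)^0.4 = 322 × 1.478 = 475.8 K.
W_by = nCᵥ(T₁ − T₂) = (2.26)(20.79)(322 − 475.8) = -7224 J.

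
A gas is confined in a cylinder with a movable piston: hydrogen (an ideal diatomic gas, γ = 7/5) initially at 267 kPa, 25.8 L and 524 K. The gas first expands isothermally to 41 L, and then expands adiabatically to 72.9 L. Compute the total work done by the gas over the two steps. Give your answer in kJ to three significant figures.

Step 1 (isothermal): W = P₁V₁ ln(V₂/V₁) = (6889) ln(41/25.8) = 3191 J.
After step 1: P = 168 kPa, V = 41 L, T = 524 K.
Step 2 (adiabatic): W = (P₁V₁ − P₂V₂)/(γ−1) = (6889 − 5472)/0.4 = 3541 J.
W_total = 3191 + 3541 = 6732 J.

W_total ≈ 6.73 kJ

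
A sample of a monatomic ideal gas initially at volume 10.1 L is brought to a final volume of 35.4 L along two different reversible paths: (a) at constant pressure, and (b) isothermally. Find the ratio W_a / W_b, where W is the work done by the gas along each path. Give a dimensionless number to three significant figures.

W_a / W_b ≈ 2.00

Path (a) isobaric: W = P₁(V₂ − V₁) → W_a/(P₁V₁) = 2.505.
Path (b) isothermal: W = P₁V₁ ln(V₂/V₁) → W_b/(P₁V₁) = 1.254.
W_a / W_b = 2.505 / 1.254 = 1.997.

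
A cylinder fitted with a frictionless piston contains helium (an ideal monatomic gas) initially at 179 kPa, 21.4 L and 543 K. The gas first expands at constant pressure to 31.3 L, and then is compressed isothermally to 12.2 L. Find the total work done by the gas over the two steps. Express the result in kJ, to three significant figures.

W_total ≈ -3.51 kJ

Step 1 (isobaric): W = PΔV = (179 kPa)(31.3 − 21.4 L) = 1772 J.
After step 1: P = 179 kPa, V = 31.3 L, T = 794.2 K.
Step 2 (isothermal): W = P₁V₁ ln(V₂/V₁) = (5603) ln(12.2/31.3) = -5279 J.
W_total = 1772 − 5279 = -3507 J.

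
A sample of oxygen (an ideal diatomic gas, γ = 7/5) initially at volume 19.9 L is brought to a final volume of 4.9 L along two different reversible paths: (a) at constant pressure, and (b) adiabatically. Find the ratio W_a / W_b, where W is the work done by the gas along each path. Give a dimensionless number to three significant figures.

Path (a) isobaric: W = P₁(V₂ − V₁) → W_a/(P₁V₁) = -0.7538.
Path (b) adiabatic: W = P₁V₁(1 − (V₁/V₂)^(γ−1))/(γ−1) → W_b/(P₁V₁) = -1.879.
W_a / W_b = -0.7538 / -1.879 = 0.4011.

W_a / W_b ≈ 0.401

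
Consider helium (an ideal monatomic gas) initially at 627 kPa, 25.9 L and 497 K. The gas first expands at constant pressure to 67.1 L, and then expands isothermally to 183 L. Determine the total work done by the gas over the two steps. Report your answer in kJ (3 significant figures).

Step 1 (isobaric): W = PΔV = (627 kPa)(67.1 − 25.9 L) = 25832 J.
After step 1: P = 627 kPa, V = 67.1 L, T = 1288 K.
Step 2 (isothermal): W = P₁V₁ ln(V₂/V₁) = (42072) ln(183/67.1) = 42211 J.
W_total = 25832 + 42211 = 68043 J.

W_total ≈ 68.0 kJ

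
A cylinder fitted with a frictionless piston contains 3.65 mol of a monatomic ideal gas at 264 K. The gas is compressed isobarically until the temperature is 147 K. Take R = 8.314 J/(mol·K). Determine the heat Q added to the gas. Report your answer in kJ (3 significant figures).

Isobaric: W = nRΔT = (3.65)(8.314)(-117) = -3550 J.
ΔU = nCᵥΔT with Cᵥ = 3R/2: ΔU = (3.65)(12.47)(-117) = -5326 J.
Q = ΔU + W = -5326 − 3550 = -8876 J.

Q ≈ -8.88 kJ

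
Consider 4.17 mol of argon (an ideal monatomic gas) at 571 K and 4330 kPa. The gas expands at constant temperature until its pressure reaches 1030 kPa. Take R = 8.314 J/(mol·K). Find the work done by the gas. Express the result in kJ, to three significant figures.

Isothermal process: W = nRT ln(V₂/V₁) = nRT ln(P₁/P₂).
W = (4.17)(8.314)(571) × ln(4330/1030)
  = 19796 × ln(4.204) = 19796 × 1.436
W_by_gas = 28428 J.

W ≈ 28.4 kJ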